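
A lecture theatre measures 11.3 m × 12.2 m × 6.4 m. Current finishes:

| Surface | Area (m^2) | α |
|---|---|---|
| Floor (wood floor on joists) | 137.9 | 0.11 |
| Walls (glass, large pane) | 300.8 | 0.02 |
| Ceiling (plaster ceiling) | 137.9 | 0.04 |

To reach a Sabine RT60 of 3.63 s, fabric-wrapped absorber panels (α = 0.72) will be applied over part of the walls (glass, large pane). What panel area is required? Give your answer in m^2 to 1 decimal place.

17.8

Equivalent absorption area: A₁ = 137.9·0.11 + 300.8·0.02 + 137.9·0.04 = 26.701 m^2.
Required A₂ = 0.161·882.304/3.63 = 39.132 sabins.
Absorption to add: 39.132 − 26.701 = 12.431 sabins.
Net gain per m^2: Δα = 0.72 − 0.02 = 0.70.
Area = ΔA/Δα = 12.431/0.70 = 17.8 m^2.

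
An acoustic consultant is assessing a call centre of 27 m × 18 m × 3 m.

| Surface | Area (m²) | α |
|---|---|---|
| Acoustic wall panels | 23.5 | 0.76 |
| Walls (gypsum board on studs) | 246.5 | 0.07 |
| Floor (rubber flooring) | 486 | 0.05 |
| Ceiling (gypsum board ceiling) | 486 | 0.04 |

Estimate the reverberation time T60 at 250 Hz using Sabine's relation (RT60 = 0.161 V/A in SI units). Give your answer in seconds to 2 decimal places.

2.98 seconds

Total absorption A = 23.5·0.76 + 246.5·0.07 + 486·0.05 + 486·0.04
  = 17.860 + 17.255 + 24.300 + 19.440 = 78.855 m² sabins.
Volume V = 27 × 18 × 3 = 1458 m³.
Sabine: RT60 = 0.161 × 1458 / 78.855 = 2.98 s.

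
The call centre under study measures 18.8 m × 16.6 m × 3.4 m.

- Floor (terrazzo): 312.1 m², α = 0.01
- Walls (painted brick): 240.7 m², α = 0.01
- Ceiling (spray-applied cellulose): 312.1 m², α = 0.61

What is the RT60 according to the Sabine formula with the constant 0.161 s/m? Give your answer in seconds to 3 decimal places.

0.872 s

Equivalent absorption area: A = 312.1*0.01 + 240.7*0.01 + 312.1*0.61 = 195.909 m².
V = 18.8·16.6·3.4 = 1061.072 m³.
RT60 = 0.161 · V / A = 0.161 × 1061.072 / 195.909 = 0.872 s.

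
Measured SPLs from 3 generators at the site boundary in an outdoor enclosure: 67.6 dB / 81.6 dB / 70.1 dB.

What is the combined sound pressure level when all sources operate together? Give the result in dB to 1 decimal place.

82.1 dB

Σ 10^(Lᵢ/10) = 1.605e+08.
Combined level = 10 log₁₀(1.605e+08) = 82.1 dB.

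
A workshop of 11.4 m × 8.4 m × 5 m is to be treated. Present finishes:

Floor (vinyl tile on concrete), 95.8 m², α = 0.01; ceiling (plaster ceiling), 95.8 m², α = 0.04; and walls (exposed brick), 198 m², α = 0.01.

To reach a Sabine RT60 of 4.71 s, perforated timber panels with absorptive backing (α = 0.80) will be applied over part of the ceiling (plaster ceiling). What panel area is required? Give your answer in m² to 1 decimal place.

12.6

Total absorption A₁ = 95.8·0.01 + 95.8·0.04 + 198·0.01
  = 0.958 + 3.832 + 1.980 = 6.770 m² sabins.
Required A₂ = 0.161·478.8/4.71 = 16.367 sabins.
ΔA needed = 16.367 − 6.770 = 9.597 sabins.
Net gain per m²: Δα = 0.80 − 0.04 = 0.76.
Area = ΔA/Δα = 9.597/0.76 = 12.6 m².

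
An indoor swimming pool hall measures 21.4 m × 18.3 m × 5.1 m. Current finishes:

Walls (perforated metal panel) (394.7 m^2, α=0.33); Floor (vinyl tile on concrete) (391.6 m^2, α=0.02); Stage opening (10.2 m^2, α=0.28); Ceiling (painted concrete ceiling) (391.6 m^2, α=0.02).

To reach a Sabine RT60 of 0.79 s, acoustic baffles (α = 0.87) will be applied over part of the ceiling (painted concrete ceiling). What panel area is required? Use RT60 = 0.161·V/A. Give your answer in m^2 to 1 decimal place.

303.8

Equivalent absorption area: A₁ = 394.7*0.33 + 391.6*0.02 + 10.2*0.28 + 391.6*0.02 = 148.771 m^2.
Required A₂ = 0.161·1997.262/0.79 = 407.037 sabins.
Absorption to add: 407.037 − 148.771 = 258.266 sabins.
Each m^2 of panel replacing the ceiling (painted concrete ceiling) adds (0.87 − 0.02) = 0.85 sabins.
Panel area = 258.266 / 0.85 = 303.8 m^2.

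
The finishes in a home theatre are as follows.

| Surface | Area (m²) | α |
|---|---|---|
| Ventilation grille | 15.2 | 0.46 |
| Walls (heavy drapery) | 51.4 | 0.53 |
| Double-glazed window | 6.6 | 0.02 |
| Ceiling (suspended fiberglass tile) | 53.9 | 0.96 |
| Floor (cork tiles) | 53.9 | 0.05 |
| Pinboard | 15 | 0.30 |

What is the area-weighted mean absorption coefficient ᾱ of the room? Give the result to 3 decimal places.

0.476

Total surface area S = 196.0 m².
Σ(Sᵢαᵢ) = 15.2×0.46 + 51.4×0.53 + 6.6×0.02 + 53.9×0.96 + 53.9×0.05 + 15×0.30 = 93.305.
ᾱ = 93.305 / 196.0 = 0.476.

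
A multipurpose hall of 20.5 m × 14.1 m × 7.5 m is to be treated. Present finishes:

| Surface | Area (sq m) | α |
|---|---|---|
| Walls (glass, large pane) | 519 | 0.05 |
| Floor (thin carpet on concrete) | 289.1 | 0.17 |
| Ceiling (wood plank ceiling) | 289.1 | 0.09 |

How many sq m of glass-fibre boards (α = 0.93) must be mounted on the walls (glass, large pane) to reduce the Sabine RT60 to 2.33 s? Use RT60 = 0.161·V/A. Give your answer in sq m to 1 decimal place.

55.3

Total absorption A₁ = 519*0.05 + 289.1*0.17 + 289.1*0.09
  = 25.950 + 49.147 + 26.019 = 101.116 sq m sabins.
Required A₂ = 0.161·2167.875/2.33 = 149.797 sabins.
ΔA needed = 149.797 − 101.116 = 48.681 sabins.
Each sq m of panel replacing the walls (glass, large pane) adds (0.93 − 0.05) = 0.88 sabins.
Panel area = 48.681 / 0.88 = 55.3 sq m.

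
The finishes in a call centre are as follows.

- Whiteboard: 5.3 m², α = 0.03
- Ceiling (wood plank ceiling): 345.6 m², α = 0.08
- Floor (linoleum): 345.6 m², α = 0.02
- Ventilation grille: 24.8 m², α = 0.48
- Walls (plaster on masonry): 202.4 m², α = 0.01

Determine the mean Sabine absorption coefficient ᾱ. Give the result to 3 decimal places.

0.053

S = Σ Sᵢ = 5.3 + 345.6 + 345.6 + 24.8 + 202.4 = 923.7 m².
Σ(Sᵢαᵢ) = 5.3×0.03 + 345.6×0.08 + 345.6×0.02 + 24.8×0.48 + 202.4×0.01 = 48.647.
ᾱ = A/S = 0.053.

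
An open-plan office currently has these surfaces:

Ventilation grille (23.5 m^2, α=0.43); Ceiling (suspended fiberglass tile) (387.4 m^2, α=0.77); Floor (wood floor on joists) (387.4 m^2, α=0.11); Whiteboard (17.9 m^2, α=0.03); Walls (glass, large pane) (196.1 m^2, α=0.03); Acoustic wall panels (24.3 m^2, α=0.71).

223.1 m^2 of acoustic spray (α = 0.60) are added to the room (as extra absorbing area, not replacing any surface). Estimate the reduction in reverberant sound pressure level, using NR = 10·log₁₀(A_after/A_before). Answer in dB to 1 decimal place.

A_before = Σ Sᵢαᵢ = 23.5*0.43 + 387.4*0.77 + 387.4*0.11 + 17.9*0.03 + 196.1*0.03 + 24.3*0.71 = 374.690 sabins.
Treatment contributes 223.1·0.60 = 133.860 sabins.
A_after = 374.690 + 133.860 = 508.550 sabins.
NR = 10·log₁₀(508.550/374.690) = 1.3 dB.

1.3 dB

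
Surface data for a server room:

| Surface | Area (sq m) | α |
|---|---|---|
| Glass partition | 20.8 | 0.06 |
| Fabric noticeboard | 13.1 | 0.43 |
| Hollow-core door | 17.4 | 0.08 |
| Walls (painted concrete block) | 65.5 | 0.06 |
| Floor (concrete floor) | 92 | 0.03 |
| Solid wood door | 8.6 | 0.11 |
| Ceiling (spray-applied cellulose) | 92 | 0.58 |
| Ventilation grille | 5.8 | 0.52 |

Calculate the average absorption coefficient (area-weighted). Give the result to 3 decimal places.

Total surface area S = 315.2 sq m.
A = 20.8*0.06 + 13.1*0.43 + 17.4*0.08 + 65.5*0.06 + 92*0.03 + 8.6*0.11 + 92*0.58 + 5.8*0.52 = 72.285 sabins.
ᾱ = 72.285 / 315.2 = 0.229.

0.229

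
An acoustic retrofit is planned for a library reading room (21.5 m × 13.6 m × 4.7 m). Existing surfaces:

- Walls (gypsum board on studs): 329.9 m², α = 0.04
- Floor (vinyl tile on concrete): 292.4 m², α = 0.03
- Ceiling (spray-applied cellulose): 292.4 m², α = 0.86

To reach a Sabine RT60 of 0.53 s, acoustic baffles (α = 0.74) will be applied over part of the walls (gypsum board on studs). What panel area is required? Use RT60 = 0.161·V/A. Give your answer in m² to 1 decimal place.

205.8

Equivalent absorption area: A₁ = 329.9×0.04 + 292.4×0.03 + 292.4×0.86 = 273.432 m².
V = 1374.28 m³. Target absorption A₂ = 0.161 × 1374.28 / 0.53 = 417.470 sabins.
Absorption to add: 417.470 − 273.432 = 144.038 sabins.
Each m² of panel replacing the walls (gypsum board on studs) adds (0.74 − 0.04) = 0.70 sabins.
Panel area = 144.038 / 0.70 = 205.8 m².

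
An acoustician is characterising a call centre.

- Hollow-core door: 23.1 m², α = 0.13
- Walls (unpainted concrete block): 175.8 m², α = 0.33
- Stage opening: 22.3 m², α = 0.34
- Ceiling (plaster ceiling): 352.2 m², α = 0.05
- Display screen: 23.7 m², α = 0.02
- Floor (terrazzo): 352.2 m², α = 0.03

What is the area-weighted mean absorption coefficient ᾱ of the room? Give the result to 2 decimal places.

0.10

S = Σ Sᵢ = 23.1 + 175.8 + 22.3 + 352.2 + 23.7 + 352.2 = 949.3 m².
Σ(Sᵢαᵢ) = 23.1·0.13 + 175.8·0.33 + 22.3·0.34 + 352.2·0.05 + 23.7·0.02 + 352.2·0.03 = 97.249.
ᾱ = 97.249 / 949.3 = 0.10.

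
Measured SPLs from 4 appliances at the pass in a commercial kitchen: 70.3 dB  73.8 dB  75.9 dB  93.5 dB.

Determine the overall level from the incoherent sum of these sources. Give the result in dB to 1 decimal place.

93.6 dB

Converting to relative power and adding: 10^(70.3/10) + 10^(73.8/10) + 10^(75.9/10) + 10^(93.5/10) = 2.312e+09.
Combined level = 10 log₁₀(2.312e+09) = 93.6 dB.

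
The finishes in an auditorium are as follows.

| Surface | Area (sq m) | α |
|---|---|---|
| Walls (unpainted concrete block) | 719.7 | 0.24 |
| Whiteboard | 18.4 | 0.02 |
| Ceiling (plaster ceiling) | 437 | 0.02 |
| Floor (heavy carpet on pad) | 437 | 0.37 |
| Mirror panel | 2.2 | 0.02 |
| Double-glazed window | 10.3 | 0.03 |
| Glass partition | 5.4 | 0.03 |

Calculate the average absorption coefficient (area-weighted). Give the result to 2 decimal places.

0.21

Total surface area S = 1630.0 sq m.
Weighted sum Σ Sα = 344.041.
ᾱ = 344.041 / 1630.0 = 0.21.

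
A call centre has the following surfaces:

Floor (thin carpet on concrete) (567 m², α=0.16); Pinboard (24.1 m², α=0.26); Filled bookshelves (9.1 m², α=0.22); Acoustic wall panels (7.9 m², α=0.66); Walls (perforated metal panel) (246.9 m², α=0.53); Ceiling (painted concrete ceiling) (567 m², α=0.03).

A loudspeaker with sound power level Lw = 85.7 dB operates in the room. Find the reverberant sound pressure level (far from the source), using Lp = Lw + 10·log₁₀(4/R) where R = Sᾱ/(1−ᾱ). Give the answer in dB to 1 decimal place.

A = 252.069 sabins; S = 1422.0 m².
ᾱ = 0.1773, so room constant R = A/(1−ᾱ) = 306.392 m².
Lp = 85.7 + 10·log₁₀(4/306.392) = 85.7 + (-18.84) = 66.9 dB.

66.9 dB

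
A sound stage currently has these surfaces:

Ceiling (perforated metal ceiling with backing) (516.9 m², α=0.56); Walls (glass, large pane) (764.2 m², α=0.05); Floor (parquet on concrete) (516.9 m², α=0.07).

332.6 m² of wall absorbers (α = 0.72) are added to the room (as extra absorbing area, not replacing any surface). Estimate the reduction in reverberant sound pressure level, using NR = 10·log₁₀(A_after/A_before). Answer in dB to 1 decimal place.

Total absorption A_before = 516.9×0.56 + 764.2×0.05 + 516.9×0.07
  = 289.464 + 38.210 + 36.183 = 363.857 m² sabins.
Added absorption = 332.6 × 0.72 = 239.472 sabins.
New total A_after = 603.329 sabins.
Reduction = 10 log₁₀(A_after/A_before) = 10 log₁₀(1.6581) = 2.2 dB.

2.2 dB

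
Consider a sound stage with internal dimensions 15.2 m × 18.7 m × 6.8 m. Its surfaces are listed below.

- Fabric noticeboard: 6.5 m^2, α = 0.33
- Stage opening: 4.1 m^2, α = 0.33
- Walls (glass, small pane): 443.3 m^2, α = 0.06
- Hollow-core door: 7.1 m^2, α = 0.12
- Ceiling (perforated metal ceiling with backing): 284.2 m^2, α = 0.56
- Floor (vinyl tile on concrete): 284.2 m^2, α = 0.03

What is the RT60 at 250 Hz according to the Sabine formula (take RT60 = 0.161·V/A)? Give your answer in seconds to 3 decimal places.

A = Σ Sᵢαᵢ = 6.5×0.33 + 4.1×0.33 + 443.3×0.06 + 7.1×0.12 + 284.2×0.56 + 284.2×0.03 = 198.626 sabins.
V = 15.2·18.7·6.8 = 1932.832 m³.
Sabine: RT60 = 0.161 × 1932.832 / 198.626 = 1.567 s.

1.567 sec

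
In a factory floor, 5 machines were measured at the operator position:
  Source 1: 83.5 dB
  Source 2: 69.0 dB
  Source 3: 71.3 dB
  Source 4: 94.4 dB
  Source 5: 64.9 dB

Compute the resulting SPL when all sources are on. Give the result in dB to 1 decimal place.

94.8 dB

Σ 10^(Lᵢ/10) = 3.003e+09.
L_total = 10·log₁₀(3.003e+09) = 94.8 dB.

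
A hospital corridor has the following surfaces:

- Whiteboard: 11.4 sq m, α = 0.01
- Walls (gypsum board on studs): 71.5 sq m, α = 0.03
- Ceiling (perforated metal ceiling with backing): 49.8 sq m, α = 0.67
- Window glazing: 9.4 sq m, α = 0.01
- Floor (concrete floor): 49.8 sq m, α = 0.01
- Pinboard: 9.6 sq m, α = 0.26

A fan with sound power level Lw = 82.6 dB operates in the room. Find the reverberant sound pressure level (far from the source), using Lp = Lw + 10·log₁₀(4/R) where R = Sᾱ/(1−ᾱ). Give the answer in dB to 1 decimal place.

A = 38.713 sabins; S = 201.5 sq m.
ᾱ = 38.713/201.5 = 0.1921; R = Sᾱ/(1−ᾱ) = 38.713/(1−0.1921) = 47.918 sq m.
Lp = 82.6 + 10·log₁₀(4/47.918) = 82.6 + (-10.78) = 71.8 dB.

71.8 dB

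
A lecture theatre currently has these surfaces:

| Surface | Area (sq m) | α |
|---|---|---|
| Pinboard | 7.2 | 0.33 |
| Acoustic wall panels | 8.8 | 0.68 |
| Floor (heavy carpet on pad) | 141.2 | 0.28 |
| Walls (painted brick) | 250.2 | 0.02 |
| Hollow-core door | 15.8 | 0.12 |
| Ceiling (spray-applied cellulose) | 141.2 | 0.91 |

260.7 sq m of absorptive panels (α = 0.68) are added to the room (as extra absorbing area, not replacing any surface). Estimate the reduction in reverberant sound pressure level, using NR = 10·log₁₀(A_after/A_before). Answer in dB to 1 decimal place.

2.9 dB

A_before = Σ Sᵢαᵢ = 7.2×0.33 + 8.8×0.68 + 141.2×0.28 + 250.2×0.02 + 15.8×0.12 + 141.2×0.91 = 183.288 sabins.
Added absorption = 260.7 × 0.68 = 177.276 sabins.
A_after = 183.288 + 177.276 = 360.564 sabins.
NR = 10·log₁₀(360.564/183.288) = 2.9 dB.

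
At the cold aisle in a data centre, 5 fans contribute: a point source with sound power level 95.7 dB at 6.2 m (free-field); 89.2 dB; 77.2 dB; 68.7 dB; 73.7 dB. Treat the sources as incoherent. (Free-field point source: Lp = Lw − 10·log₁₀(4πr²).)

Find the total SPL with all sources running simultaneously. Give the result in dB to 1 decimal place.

89.7 dB

Source at 6.2 m: Lp = 95.7 − 10·log₁₀(4π·6.2²) = 95.7 − 10·log₁₀(483.051) = 68.9 dB.
Σ 10^(Lᵢ/10) = 9.229e+08.
Back to dB: 10·log₁₀ Σ = 89.7 dB.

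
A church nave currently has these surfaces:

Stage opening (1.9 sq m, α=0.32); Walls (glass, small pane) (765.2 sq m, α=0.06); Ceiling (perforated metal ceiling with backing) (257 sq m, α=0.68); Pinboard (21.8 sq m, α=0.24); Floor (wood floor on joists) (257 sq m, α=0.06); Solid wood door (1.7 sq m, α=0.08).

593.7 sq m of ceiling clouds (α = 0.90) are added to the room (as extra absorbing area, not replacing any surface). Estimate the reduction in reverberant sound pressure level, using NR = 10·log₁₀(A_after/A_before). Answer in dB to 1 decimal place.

Total absorption A_before = 1.9×0.32 + 765.2×0.06 + 257×0.68 + 21.8×0.24 + 257×0.06 + 1.7×0.08
  = 0.608 + 45.912 + 174.760 + 5.232 + 15.420 + 0.136 = 242.068 sq m sabins.
Treatment contributes 593.7·0.90 = 534.330 sabins.
New total A_after = 776.398 sabins.
Reduction = 10 log₁₀(A_after/A_before) = 10 log₁₀(3.2074) = 5.1 dB.

5.1 dB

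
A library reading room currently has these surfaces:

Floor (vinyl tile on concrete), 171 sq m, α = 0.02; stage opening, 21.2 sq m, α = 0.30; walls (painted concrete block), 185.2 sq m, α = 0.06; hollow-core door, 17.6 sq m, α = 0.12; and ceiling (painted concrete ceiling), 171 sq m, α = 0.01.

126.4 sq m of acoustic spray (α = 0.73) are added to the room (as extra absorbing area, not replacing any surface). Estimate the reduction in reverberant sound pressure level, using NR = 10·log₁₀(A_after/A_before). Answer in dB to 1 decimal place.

Equivalent absorption area: A_before = 171·0.02 + 21.2·0.30 + 185.2·0.06 + 17.6·0.12 + 171·0.01 = 24.714 sq m.
Treatment contributes 126.4·0.73 = 92.272 sabins.
A_after = 24.714 + 92.272 = 116.986 sabins.
Reduction = 10 log₁₀(A_after/A_before) = 10 log₁₀(4.7336) = 6.8 dB.

6.8 dB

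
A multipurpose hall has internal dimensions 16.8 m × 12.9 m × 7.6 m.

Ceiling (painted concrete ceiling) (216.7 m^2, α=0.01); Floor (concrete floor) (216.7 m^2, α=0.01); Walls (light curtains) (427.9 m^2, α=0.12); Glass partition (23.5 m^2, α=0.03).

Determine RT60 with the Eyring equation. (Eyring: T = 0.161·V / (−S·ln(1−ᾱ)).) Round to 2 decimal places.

Total surface area S = 216.7 + 216.7 + 427.9 + 23.5 = 884.8 m^2.
Absorption A = 216.7·0.01 + 216.7·0.01 + 427.9·0.12 + 23.5·0.03 = 56.387 sabins.
ᾱ = 56.387 / 884.8 = 0.0637.
−S·ln(1−ᾱ) = −884.8 × ln(1 − 0.0637) = 58.237.
V = 16.8 × 12.9 × 7.6 = 1647.072 m³.
T = 0.161·V/[−S·ln(1−ᾱ)] = 0.161·1647.072/58.237 = 4.55 s.

4.55 sec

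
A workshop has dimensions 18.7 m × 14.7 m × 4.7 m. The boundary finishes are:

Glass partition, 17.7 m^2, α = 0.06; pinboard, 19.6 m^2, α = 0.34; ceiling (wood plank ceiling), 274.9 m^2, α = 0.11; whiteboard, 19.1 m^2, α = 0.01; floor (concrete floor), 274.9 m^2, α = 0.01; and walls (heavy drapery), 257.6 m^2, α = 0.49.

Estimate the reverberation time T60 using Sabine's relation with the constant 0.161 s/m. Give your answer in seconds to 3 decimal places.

Total absorption A = 17.7×0.06 + 19.6×0.34 + 274.9×0.11 + 19.1×0.01 + 274.9×0.01 + 257.6×0.49
  = 1.062 + 6.664 + 30.239 + 0.191 + 2.749 + 126.224 = 167.129 m^2 sabins.
V = 18.7·14.7·4.7 = 1291.983 m³.
Sabine: RT60 = 0.161 × 1291.983 / 167.129 = 1.245 s.

1.245 s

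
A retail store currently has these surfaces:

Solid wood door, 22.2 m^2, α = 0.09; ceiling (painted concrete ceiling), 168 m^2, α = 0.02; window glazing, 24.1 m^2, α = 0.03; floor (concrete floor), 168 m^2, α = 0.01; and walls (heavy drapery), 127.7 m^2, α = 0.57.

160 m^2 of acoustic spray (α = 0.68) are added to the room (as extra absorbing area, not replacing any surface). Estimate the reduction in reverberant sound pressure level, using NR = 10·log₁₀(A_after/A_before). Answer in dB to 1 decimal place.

3.7 dB

A_before = Σ Sᵢαᵢ = 22.2*0.09 + 168*0.02 + 24.1*0.03 + 168*0.01 + 127.7*0.57 = 80.550 sabins.
Treatment contributes 160·0.68 = 108.800 sabins.
A_after = 80.550 + 108.800 = 189.350 sabins.
NR = 10·log₁₀(189.350/80.550) = 3.7 dB.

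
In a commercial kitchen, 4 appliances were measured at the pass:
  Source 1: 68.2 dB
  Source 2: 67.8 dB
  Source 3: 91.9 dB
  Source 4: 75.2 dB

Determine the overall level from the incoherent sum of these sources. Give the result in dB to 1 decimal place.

Σ 10^(Lᵢ/10) = 1.595e+09.
Back to dB: 10·log₁₀ Σ = 92.0 dB.

92.0 dB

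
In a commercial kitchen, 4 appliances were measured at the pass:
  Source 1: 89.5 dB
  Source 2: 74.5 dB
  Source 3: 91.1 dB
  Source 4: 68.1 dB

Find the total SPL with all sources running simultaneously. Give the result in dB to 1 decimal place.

Σ 10^(Lᵢ/10) = 2.214e+09.
Back to dB: 10·log₁₀ Σ = 93.5 dB.

93.5 dB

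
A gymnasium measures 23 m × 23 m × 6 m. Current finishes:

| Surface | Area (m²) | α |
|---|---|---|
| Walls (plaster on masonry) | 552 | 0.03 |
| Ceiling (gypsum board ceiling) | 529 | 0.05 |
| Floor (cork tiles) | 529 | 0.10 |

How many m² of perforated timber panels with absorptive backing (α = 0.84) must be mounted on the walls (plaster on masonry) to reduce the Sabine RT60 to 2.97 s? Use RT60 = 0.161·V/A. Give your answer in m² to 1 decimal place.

94.0

Total absorption A₁ = 552×0.03 + 529×0.05 + 529×0.10
  = 16.560 + 26.450 + 52.900 = 95.910 m² sabins.
V = 3174 m³. Target absorption A₂ = 0.161 × 3174 / 2.97 = 172.059 sabins.
ΔA needed = 172.059 − 95.910 = 76.149 sabins.
Each m² of panel replacing the walls (plaster on masonry) adds (0.84 − 0.03) = 0.81 sabins.
Area = ΔA/Δα = 76.149/0.81 = 94.0 m².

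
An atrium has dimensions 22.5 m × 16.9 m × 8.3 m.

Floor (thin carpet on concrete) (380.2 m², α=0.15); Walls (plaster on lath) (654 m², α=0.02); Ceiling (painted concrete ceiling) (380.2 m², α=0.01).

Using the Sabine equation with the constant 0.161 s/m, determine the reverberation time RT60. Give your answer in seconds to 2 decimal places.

Summing Sᵢαᵢ: 57.030 + 13.080 + 3.802 → A = 73.912 sabins.
V = 22.5·16.9·8.3 = 3156.075 m³.
Sabine: RT60 = 0.161 × 3156.075 / 73.912 = 6.87 s.

6.87 s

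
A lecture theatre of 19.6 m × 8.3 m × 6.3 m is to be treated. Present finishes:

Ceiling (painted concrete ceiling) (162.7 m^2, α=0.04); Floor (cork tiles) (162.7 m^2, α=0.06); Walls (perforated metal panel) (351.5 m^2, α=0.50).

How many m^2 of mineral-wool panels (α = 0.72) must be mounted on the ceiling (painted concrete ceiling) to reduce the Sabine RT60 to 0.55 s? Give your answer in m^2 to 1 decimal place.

Equivalent absorption area: A₁ = 162.7×0.04 + 162.7×0.06 + 351.5×0.50 = 192.020 m^2.
Required A₂ = 0.161·1024.884/0.55 = 300.011 sabins.
Absorption to add: 300.011 − 192.020 = 107.991 sabins.
Net gain per m^2: Δα = 0.72 − 0.04 = 0.68.
Area = ΔA/Δα = 107.991/0.68 = 158.8 m^2.

158.8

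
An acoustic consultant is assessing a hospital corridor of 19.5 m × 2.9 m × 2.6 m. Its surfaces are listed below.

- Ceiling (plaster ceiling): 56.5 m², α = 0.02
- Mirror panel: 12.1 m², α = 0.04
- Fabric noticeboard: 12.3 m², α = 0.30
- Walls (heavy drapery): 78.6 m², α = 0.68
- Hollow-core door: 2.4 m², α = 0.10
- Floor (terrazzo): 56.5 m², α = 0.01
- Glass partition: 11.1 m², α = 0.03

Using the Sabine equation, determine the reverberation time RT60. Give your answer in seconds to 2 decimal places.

0.40 seconds

Equivalent absorption area: A = 56.5×0.02 + 12.1×0.04 + 12.3×0.30 + 78.6×0.68 + 2.4×0.10 + 56.5×0.01 + 11.1×0.03 = 59.890 m².
Room volume: 147.03 m³.
RT60 = 0.161 · V / A = 0.161 × 147.03 / 59.890 = 0.40 s.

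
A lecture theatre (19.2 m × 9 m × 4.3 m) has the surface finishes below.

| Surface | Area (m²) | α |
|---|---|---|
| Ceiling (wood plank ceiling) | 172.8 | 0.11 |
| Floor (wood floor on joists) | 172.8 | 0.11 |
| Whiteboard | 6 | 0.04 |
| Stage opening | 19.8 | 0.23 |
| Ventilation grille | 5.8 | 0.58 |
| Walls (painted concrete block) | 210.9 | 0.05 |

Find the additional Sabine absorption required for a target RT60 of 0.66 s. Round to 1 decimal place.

A₁ = Σ Sᵢαᵢ = 172.8×0.11 + 172.8×0.11 + 6×0.04 + 19.8×0.23 + 5.8×0.58 + 210.9×0.05 = 56.719 sabins.
Target A₂ = 0.161·743.04/0.66 = 181.257 sabins (V = 743.04 m³).
Additional absorption ΔA = 181.257 − 56.719 = 124.5 sabins.

124.5 sabins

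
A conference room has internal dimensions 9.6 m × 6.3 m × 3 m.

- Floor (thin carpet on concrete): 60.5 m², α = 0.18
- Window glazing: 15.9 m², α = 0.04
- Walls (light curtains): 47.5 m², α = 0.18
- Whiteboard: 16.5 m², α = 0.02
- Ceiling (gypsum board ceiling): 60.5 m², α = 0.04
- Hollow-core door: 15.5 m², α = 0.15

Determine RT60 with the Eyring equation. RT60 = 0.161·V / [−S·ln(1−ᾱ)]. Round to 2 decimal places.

S = Σ Sᵢ = 216.4 m².
Absorption A = 60.5·0.18 + 15.9·0.04 + 47.5·0.18 + 16.5·0.02 + 60.5·0.04 + 15.5·0.15 = 25.151 sabins.
Mean coefficient ᾱ = A/S = 0.1162.
−S·ln(1−ᾱ) = −216.4 × ln(1 − 0.1162) = 26.731.
V = 9.6 × 6.3 × 3 = 181.44 m³.
T = 0.161·V/[−S·ln(1−ᾱ)] = 0.161·181.44/26.731 = 1.09 s.

1.09 sec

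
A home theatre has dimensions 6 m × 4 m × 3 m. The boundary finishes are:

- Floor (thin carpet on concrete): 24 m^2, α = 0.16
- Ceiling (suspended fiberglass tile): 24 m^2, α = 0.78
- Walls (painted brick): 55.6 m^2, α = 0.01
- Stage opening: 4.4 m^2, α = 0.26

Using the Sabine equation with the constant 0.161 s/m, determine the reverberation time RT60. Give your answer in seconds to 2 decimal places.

A = Σ Sᵢαᵢ = 24·0.16 + 24·0.78 + 55.6·0.01 + 4.4·0.26 = 24.260 sabins.
Volume V = 6 × 4 × 3 = 72 m³.
RT60 = 0.161 · V / A = 0.161 × 72 / 24.260 = 0.48 s.

0.48 s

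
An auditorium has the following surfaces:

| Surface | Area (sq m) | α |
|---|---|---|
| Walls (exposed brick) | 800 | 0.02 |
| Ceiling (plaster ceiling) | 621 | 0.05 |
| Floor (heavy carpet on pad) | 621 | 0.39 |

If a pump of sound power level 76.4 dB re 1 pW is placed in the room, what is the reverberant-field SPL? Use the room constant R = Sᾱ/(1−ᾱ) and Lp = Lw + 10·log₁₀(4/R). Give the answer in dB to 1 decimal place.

Σ(Sᵢαᵢ) = 800×0.02 + 621×0.05 + 621×0.39 = 289.240; total area S = 2042.0 sq m.
ᾱ = 0.1416, so room constant R = A/(1−ᾱ) = 336.952 sq m.
Lp = Lw + 10 log₁₀(4/R) = 76.4 -19.26 = 57.1 dB.

57.1 dB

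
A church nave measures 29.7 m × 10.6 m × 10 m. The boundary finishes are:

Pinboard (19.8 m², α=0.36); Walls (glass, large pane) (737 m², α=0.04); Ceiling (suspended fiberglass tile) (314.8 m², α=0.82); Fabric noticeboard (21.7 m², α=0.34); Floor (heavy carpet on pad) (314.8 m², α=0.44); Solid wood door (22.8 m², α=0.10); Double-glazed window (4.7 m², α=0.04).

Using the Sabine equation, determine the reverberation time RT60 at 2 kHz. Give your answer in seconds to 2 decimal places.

Equivalent absorption area: A = 19.8×0.36 + 737×0.04 + 314.8×0.82 + 21.7×0.34 + 314.8×0.44 + 22.8×0.10 + 4.7×0.04 = 443.102 m².
Volume V = 29.7 × 10.6 × 10 = 3148.2 m³.
T = 0.161 V/A = 0.161·3148.2/443.102 = 1.14 s.

1.14 s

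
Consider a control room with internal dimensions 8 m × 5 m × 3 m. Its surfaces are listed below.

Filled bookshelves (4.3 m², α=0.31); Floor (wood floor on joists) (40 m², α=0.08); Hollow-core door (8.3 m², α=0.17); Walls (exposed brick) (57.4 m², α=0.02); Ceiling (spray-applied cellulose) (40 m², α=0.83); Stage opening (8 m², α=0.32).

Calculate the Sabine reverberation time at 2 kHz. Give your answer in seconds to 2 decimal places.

0.45 seconds

Total absorption A = 4.3*0.31 + 40*0.08 + 8.3*0.17 + 57.4*0.02 + 40*0.83 + 8*0.32
  = 1.333 + 3.200 + 1.411 + 1.148 + 33.200 + 2.560 = 42.852 m² sabins.
Volume V = 8 × 5 × 3 = 120 m³.
Sabine: RT60 = 0.161 × 120 / 42.852 = 0.45 s.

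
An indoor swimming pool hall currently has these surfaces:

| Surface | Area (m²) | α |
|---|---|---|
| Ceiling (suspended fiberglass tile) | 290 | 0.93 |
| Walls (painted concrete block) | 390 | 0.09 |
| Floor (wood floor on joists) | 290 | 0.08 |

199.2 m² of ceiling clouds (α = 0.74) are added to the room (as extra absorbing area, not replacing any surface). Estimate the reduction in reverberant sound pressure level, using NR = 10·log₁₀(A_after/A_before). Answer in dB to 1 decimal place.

Total absorption A_before = 290*0.93 + 390*0.09 + 290*0.08
  = 269.700 + 35.100 + 23.200 = 328.000 m² sabins.
Treatment contributes 199.2·0.74 = 147.408 sabins.
A_after = 328.000 + 147.408 = 475.408 sabins.
NR = 10·log₁₀(475.408/328.000) = 1.6 dB.

1.6 dB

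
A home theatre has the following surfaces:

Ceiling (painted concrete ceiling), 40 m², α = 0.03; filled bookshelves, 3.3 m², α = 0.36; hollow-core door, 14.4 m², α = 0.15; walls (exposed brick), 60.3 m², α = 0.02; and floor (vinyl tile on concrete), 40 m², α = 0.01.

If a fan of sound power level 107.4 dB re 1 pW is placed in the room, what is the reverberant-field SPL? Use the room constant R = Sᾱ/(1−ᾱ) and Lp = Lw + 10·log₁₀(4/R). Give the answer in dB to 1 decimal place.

105.4 dB

A = 6.154 sabins; S = 158.0 m².
ᾱ = 0.0389, so room constant R = A/(1−ᾱ) = 6.403 m².
Lp = 107.4 + 10·log₁₀(4/6.403) = 107.4 + (-2.04) = 105.4 dB.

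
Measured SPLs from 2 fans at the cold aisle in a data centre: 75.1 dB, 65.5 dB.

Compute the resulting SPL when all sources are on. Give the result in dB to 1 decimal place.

Σ 10^(Lᵢ/10) = 3.591e+07.
Combined level = 10 log₁₀(3.591e+07) = 75.6 dB.

75.6 dB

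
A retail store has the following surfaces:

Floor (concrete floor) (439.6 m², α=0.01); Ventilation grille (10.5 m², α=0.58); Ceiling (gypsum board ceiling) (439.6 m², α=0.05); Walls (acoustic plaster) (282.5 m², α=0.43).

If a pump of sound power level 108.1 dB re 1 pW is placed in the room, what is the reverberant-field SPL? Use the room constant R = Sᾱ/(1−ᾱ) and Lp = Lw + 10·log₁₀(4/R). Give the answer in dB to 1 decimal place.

A = 153.941 sabins; S = 1172.2 m².
ᾱ = 153.941/1172.2 = 0.1313; R = Sᾱ/(1−ᾱ) = 153.941/(1−0.1313) = 177.208 m².
Lp = 108.1 + 10·log₁₀(4/177.208) = 108.1 + (-16.46) = 91.6 dB.

91.6 dB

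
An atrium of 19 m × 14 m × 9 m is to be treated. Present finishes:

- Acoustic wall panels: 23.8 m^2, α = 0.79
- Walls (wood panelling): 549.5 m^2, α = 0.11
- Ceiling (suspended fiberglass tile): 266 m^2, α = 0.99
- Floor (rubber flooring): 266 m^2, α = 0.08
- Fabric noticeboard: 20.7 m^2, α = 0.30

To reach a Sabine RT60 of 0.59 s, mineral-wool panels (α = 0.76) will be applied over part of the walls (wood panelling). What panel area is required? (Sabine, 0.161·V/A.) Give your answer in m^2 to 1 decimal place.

435.7

Summing Sᵢαᵢ: 18.802 + 60.445 + 263.340 + 21.280 + 6.210 → A₁ = 370.077 sabins.
Required A₂ = 0.161·2394/0.59 = 653.278 sabins.
ΔA needed = 653.278 − 370.077 = 283.201 sabins.
Each m^2 of panel replacing the walls (wood panelling) adds (0.76 − 0.11) = 0.65 sabins.
Area = ΔA/Δα = 283.201/0.65 = 435.7 m^2.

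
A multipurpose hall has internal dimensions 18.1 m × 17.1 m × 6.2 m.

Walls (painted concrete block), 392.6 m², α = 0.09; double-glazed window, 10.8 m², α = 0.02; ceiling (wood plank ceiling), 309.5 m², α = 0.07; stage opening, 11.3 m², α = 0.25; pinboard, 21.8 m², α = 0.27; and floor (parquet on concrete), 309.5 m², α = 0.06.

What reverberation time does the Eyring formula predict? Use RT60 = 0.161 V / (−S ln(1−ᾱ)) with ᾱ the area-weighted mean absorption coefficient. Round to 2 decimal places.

3.51 s

S = Σ Sᵢ = 1055.5 m².
Absorption A = 392.6×0.09 + 10.8×0.02 + 309.5×0.07 + 11.3×0.25 + 21.8×0.27 + 309.5×0.06 = 84.496 sabins.
Mean coefficient ᾱ = A/S = 0.0801.
Eyring denominator: −S ln(1−ᾱ) = 88.124.
V = 18.1 × 17.1 × 6.2 = 1918.962 m³.
T = 0.161·V/[−S·ln(1−ᾱ)] = 0.161·1918.962/88.124 = 3.51 s.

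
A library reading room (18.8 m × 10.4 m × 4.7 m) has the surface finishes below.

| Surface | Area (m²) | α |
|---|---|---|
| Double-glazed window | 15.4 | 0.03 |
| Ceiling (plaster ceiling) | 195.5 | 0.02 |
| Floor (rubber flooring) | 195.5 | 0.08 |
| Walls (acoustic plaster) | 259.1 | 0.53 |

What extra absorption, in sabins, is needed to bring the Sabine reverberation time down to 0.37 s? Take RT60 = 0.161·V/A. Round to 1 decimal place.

242.5 sabins

Summing Sᵢαᵢ: 0.462 + 3.910 + 15.640 + 137.323 → A₁ = 157.335 sabins.
Target A₂ = 0.161·918.944/0.37 = 399.865 sabins (V = 918.944 m³).
Additional absorption ΔA = 399.865 − 157.335 = 242.5 sabins.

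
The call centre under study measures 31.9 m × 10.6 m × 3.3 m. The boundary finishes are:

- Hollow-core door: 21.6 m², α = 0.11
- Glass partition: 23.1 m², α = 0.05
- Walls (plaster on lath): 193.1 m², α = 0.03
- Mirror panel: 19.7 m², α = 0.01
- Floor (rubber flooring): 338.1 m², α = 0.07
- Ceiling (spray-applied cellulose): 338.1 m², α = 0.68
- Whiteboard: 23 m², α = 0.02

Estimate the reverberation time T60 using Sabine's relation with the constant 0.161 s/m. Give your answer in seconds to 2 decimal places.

0.68 seconds

Total absorption A = 21.6·0.11 + 23.1·0.05 + 193.1·0.03 + 19.7·0.01 + 338.1·0.07 + 338.1·0.68 + 23·0.02
  = 2.376 + 1.155 + 5.793 + 0.197 + 23.667 + 229.908 + 0.460 = 263.556 m² sabins.
V = 31.9·10.6·3.3 = 1115.862 m³.
Sabine: RT60 = 0.161 × 1115.862 / 263.556 = 0.68 s.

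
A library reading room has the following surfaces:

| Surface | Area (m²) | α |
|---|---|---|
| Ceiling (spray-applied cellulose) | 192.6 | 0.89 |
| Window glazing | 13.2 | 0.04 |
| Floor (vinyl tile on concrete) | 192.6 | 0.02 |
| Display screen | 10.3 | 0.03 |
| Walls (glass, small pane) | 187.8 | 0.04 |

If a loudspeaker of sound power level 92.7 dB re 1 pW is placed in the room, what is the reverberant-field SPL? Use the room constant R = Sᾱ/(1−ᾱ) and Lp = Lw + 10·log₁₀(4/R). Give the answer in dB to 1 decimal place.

74.5 dB

A = 183.615 sabins; S = 596.5 m².
ᾱ = 0.3078, so room constant R = A/(1−ᾱ) = 265.263 m².
Lp = 92.7 + 10·log₁₀(4/265.263) = 92.7 + (-18.22) = 74.5 dB.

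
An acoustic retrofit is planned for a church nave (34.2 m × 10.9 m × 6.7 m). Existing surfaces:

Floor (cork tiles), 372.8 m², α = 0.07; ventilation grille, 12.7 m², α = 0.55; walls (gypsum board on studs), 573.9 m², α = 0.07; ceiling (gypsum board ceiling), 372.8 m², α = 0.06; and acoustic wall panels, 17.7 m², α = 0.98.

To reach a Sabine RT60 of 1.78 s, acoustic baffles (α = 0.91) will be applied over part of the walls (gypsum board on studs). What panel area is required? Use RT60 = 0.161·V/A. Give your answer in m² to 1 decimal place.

134.5

Equivalent absorption area: A₁ = 372.8·0.07 + 12.7·0.55 + 573.9·0.07 + 372.8·0.06 + 17.7·0.98 = 112.968 m².
V = 2497.626 m³. Target absorption A₂ = 0.161 × 2497.626 / 1.78 = 225.909 sabins.
ΔA needed = 225.909 − 112.968 = 112.941 sabins.
Each m² of panel replacing the walls (gypsum board on studs) adds (0.91 − 0.07) = 0.84 sabins.
Area = ΔA/Δα = 112.941/0.84 = 134.5 m².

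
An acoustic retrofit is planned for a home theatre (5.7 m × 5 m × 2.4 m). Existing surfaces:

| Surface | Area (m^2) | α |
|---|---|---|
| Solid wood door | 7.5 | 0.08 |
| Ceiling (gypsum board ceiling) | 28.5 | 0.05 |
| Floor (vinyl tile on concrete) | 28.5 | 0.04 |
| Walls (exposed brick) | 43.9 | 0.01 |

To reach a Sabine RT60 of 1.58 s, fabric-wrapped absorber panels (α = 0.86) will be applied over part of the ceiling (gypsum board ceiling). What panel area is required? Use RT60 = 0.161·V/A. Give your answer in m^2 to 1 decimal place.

Equivalent absorption area: A₁ = 7.5×0.08 + 28.5×0.05 + 28.5×0.04 + 43.9×0.01 = 3.604 m^2.
V = 68.4 m³. Target absorption A₂ = 0.161 × 68.4 / 1.58 = 6.970 sabins.
ΔA needed = 6.970 − 3.604 = 3.366 sabins.
Net gain per m^2: Δα = 0.86 − 0.05 = 0.81.
Panel area = 3.366 / 0.81 = 4.2 m^2.

4.2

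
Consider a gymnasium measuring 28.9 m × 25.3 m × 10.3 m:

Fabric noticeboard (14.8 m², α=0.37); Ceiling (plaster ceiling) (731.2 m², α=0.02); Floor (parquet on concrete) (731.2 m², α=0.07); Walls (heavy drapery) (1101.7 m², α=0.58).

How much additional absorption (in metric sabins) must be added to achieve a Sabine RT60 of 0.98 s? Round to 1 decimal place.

527.0 sabins

Total absorption A₁ = 14.8·0.37 + 731.2·0.02 + 731.2·0.07 + 1101.7·0.58
  = 5.476 + 14.624 + 51.184 + 638.986 = 710.270 m² sabins.
Target A₂ = 0.161·7531.051/0.98 = 1237.244 sabins (V = 7531.051 m³).
ΔA = A₂ − A₁ = 1237.244 − 710.270 = 527.0 sabins.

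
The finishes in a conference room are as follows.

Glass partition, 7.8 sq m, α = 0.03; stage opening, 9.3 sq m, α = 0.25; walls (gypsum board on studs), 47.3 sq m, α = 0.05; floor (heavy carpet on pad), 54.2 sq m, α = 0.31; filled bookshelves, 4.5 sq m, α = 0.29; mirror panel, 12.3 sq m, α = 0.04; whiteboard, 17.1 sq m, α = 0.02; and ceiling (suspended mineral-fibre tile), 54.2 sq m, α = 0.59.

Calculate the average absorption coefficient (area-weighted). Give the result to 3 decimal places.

Total surface area S = 206.7 sq m.
A = 7.8·0.03 + 9.3·0.25 + 47.3·0.05 + 54.2·0.31 + 4.5·0.29 + 12.3·0.04 + 17.1·0.02 + 54.2·0.59 = 55.843 sabins.
ᾱ = A/S = 0.270.

0.270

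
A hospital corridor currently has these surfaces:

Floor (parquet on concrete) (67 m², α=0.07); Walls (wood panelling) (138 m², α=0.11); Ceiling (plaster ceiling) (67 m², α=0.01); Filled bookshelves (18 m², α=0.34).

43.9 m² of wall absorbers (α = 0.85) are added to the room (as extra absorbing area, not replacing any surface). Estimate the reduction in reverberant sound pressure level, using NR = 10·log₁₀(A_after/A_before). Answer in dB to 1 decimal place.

A_before = Σ Sᵢαᵢ = 67·0.07 + 138·0.11 + 67·0.01 + 18·0.34 = 26.660 sabins.
Added absorption = 43.9 × 0.85 = 37.315 sabins.
A_after = 26.660 + 37.315 = 63.975 sabins.
Reduction = 10 log₁₀(A_after/A_before) = 10 log₁₀(2.3997) = 3.8 dB.

3.8 dB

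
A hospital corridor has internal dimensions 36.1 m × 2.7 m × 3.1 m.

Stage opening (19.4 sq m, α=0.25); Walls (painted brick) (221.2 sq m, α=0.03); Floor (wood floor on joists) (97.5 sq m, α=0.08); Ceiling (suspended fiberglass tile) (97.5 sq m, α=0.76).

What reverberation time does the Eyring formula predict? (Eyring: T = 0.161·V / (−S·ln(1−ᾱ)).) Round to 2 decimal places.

Total surface area S = 19.4 + 221.2 + 97.5 + 97.5 = 435.6 sq m.
Absorption A = 19.4×0.25 + 221.2×0.03 + 97.5×0.08 + 97.5×0.76 = 93.386 sabins.
ᾱ = 93.386 / 435.6 = 0.2144.
Eyring denominator: −S ln(1−ᾱ) = 105.114.
V = 36.1 × 2.7 × 3.1 = 302.157 m³.
T = 0.161·V/[−S·ln(1−ᾱ)] = 0.161·302.157/105.114 = 0.46 s.

0.46 sec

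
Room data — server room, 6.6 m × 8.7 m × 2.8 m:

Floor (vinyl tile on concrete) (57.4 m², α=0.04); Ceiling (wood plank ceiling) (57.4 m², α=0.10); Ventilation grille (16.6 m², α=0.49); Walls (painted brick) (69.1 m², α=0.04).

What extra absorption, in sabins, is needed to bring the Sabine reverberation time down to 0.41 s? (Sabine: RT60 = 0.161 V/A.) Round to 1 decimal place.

Total absorption A₁ = 57.4*0.04 + 57.4*0.10 + 16.6*0.49 + 69.1*0.04
  = 2.296 + 5.740 + 8.134 + 2.764 = 18.934 m² sabins.
Target A₂ = 0.161·160.776/0.41 = 63.134 sabins (V = 160.776 m³).
ΔA = A₂ − A₁ = 63.134 − 18.934 = 44.2 sabins.

44.2 sabins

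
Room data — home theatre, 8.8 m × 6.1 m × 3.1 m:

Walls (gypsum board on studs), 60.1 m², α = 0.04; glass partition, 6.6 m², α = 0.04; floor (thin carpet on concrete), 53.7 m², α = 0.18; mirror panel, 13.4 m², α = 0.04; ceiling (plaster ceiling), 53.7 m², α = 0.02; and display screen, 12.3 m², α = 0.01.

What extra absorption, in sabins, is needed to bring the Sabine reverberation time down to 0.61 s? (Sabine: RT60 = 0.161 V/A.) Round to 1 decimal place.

29.9 sabins

Total absorption A₁ = 60.1*0.04 + 6.6*0.04 + 53.7*0.18 + 13.4*0.04 + 53.7*0.02 + 12.3*0.01
  = 2.404 + 0.264 + 9.666 + 0.536 + 1.074 + 0.123 = 14.067 m² sabins.
Target A₂ = 0.161·166.408/0.61 = 43.921 sabins (V = 166.408 m³).
Shortfall: 43.921 − 14.067 = 29.9 sabins.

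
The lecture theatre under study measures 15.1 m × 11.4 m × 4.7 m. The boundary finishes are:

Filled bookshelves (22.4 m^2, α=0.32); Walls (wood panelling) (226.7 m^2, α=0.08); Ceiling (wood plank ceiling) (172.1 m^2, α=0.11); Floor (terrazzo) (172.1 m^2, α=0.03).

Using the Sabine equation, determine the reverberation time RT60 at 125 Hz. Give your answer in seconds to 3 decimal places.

Equivalent absorption area: A = 22.4*0.32 + 226.7*0.08 + 172.1*0.11 + 172.1*0.03 = 49.398 m^2.
V = 15.1·11.4·4.7 = 809.058 m³.
T = 0.161 V/A = 0.161·809.058/49.398 = 2.637 s.

2.637 s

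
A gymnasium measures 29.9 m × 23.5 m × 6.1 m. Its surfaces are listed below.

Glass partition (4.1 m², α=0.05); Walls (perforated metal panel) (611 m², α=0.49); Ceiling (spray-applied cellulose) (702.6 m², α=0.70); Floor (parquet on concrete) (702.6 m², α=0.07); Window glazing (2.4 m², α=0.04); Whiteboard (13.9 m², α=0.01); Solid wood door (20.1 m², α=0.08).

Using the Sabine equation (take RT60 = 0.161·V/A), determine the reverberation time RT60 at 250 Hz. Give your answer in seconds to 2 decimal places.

0.82 s

Summing Sᵢαᵢ: 0.205 + 299.390 + 491.820 + 49.182 + 0.096 + 0.139 + 1.608 → A = 842.440 sabins.
V = 29.9·23.5·6.1 = 4286.165 m³.
Sabine: RT60 = 0.161 × 4286.165 / 842.440 = 0.82 s.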